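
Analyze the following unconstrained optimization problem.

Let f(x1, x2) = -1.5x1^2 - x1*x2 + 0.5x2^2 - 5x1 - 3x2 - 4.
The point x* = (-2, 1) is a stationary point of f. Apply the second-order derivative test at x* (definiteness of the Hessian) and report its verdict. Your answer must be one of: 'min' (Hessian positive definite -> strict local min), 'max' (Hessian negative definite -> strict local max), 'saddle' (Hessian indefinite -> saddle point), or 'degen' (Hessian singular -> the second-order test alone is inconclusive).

Compute the Hessian H = grad^2 f:
  H = [[-3, -1], [-1, 1]]
Verify stationarity: grad f(x*) = H x* + g = (0, 0).
Eigenvalues of H: -3.2361, 1.2361.
Eigenvalues have mixed signs, so H is indefinite -> x* is a saddle point.

saddle


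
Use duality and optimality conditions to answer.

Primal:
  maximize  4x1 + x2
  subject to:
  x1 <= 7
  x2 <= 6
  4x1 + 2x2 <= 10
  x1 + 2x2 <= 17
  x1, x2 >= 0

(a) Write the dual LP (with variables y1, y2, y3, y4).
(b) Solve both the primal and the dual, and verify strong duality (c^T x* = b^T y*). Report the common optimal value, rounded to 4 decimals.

The standard primal-dual pair for 'max c^T x s.t. A x <= b, x >= 0' is:
  Dual:  min b^T y  s.t.  A^T y >= c,  y >= 0.

So the dual LP is:
  minimize  7y1 + 6y2 + 10y3 + 17y4
  subject to:
    y1 + 4y3 + y4 >= 4
    y2 + 2y3 + 2y4 >= 1
    y1, y2, y3, y4 >= 0

Solving the primal: x* = (2.5, 0).
  primal value c^T x* = 10.
Solving the dual: y* = (0, 0, 1, 0).
  dual value b^T y* = 10.
Strong duality: c^T x* = b^T y*. Confirmed.

10


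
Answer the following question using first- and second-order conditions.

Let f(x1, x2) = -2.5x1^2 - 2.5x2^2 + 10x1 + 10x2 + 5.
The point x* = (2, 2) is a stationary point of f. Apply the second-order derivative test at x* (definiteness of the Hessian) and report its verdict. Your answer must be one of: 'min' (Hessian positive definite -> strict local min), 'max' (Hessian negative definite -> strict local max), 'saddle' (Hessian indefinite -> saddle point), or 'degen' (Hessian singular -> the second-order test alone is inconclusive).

Compute the Hessian H = grad^2 f:
  H = [[-5, 0], [0, -5]]
Verify stationarity: grad f(x*) = H x* + g = (0, 0).
Eigenvalues of H: -5, -5.
Both eigenvalues < 0, so H is negative definite -> x* is a strict local max.

max


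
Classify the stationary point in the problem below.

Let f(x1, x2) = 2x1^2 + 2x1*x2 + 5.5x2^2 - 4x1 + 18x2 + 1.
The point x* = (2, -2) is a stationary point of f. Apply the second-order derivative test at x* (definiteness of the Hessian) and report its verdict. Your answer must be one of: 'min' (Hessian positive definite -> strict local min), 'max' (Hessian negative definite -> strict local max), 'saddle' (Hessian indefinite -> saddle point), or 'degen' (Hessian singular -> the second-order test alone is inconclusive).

Compute the Hessian H = grad^2 f:
  H = [[4, 2], [2, 11]]
Verify stationarity: grad f(x*) = H x* + g = (0, 0).
Eigenvalues of H: 3.4689, 11.5311.
Both eigenvalues > 0, so H is positive definite -> x* is a strict local min.

min


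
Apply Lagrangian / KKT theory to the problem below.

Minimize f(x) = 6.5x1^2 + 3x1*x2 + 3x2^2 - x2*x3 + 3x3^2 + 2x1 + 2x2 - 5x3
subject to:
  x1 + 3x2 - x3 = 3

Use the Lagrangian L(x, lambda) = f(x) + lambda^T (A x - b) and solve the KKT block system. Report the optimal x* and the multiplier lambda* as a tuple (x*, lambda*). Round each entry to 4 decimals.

Form the Lagrangian:
  L(x, lambda) = (1/2) x^T Q x + c^T x + lambda^T (A x - b)
Stationarity (grad_x L = 0): Q x + c + A^T lambda = 0.
Primal feasibility: A x = b.

This gives the KKT block system:
  [ Q   A^T ] [ x     ]   [-c ]
  [ A    0  ] [ lambda ] = [ b ]

Solving the linear system:
  x*      = (-0.2332, 1.2716, 0.5815)
  lambda* = (-2.7827)
  f(x*)   = 3.7588

x* = (-0.2332, 1.2716, 0.5815), lambda* = (-2.7827)


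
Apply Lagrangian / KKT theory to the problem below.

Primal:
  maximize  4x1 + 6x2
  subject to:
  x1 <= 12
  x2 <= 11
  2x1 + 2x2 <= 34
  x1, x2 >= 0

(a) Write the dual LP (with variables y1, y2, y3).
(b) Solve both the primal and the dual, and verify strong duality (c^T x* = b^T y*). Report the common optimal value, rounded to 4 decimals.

The standard primal-dual pair for 'max c^T x s.t. A x <= b, x >= 0' is:
  Dual:  min b^T y  s.t.  A^T y >= c,  y >= 0.

So the dual LP is:
  minimize  12y1 + 11y2 + 34y3
  subject to:
    y1 + 2y3 >= 4
    y2 + 2y3 >= 6
    y1, y2, y3 >= 0

Solving the primal: x* = (6, 11).
  primal value c^T x* = 90.
Solving the dual: y* = (0, 2, 2).
  dual value b^T y* = 90.
Strong duality: c^T x* = b^T y*. Confirmed.

90


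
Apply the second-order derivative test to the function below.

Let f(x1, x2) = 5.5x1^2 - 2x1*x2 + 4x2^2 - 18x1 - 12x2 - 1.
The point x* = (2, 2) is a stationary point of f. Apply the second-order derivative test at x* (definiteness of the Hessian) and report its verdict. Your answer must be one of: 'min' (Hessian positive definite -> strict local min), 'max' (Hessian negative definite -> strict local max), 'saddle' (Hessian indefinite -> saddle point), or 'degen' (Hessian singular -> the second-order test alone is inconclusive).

Compute the Hessian H = grad^2 f:
  H = [[11, -2], [-2, 8]]
Verify stationarity: grad f(x*) = H x* + g = (0, 0).
Eigenvalues of H: 7, 12.
Both eigenvalues > 0, so H is positive definite -> x* is a strict local min.

min


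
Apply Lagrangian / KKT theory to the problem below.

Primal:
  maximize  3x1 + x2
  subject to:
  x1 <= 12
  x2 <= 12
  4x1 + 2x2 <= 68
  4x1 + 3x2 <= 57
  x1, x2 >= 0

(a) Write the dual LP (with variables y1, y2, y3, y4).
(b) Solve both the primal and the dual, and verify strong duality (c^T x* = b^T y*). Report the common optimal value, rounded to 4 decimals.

The standard primal-dual pair for 'max c^T x s.t. A x <= b, x >= 0' is:
  Dual:  min b^T y  s.t.  A^T y >= c,  y >= 0.

So the dual LP is:
  minimize  12y1 + 12y2 + 68y3 + 57y4
  subject to:
    y1 + 4y3 + 4y4 >= 3
    y2 + 2y3 + 3y4 >= 1
    y1, y2, y3, y4 >= 0

Solving the primal: x* = (12, 3).
  primal value c^T x* = 39.
Solving the dual: y* = (1.6667, 0, 0, 0.3333).
  dual value b^T y* = 39.
Strong duality: c^T x* = b^T y*. Confirmed.

39


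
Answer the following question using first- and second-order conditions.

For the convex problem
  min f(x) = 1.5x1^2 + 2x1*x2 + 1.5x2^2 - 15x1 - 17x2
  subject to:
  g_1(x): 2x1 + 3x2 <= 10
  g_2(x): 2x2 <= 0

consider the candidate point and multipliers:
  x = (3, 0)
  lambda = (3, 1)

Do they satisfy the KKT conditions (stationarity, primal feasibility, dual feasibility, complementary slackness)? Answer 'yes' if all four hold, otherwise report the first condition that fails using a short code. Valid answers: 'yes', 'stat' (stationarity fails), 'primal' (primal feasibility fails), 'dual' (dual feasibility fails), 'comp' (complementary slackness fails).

Gradient of f: grad f(x) = Q x + c = (-6, -11)
Constraint values g_i(x) = a_i^T x - b_i:
  g_1((3, 0)) = -4
  g_2((3, 0)) = 0
Stationarity residual: grad f(x) + sum_i lambda_i a_i = (0, 0)
  -> stationarity OK
Primal feasibility (all g_i <= 0): OK
Dual feasibility (all lambda_i >= 0): OK
Complementary slackness (lambda_i * g_i(x) = 0 for all i): FAILS

Verdict: the first failing condition is complementary_slackness -> comp.

comp


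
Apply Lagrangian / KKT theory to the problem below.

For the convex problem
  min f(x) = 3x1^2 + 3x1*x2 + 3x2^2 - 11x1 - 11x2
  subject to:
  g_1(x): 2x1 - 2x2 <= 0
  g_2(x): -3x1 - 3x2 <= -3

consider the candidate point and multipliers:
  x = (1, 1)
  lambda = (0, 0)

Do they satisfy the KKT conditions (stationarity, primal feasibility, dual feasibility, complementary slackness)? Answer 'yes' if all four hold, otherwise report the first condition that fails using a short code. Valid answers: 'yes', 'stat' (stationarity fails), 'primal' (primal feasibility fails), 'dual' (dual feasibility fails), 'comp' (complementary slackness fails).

Gradient of f: grad f(x) = Q x + c = (-2, -2)
Constraint values g_i(x) = a_i^T x - b_i:
  g_1((1, 1)) = 0
  g_2((1, 1)) = -3
Stationarity residual: grad f(x) + sum_i lambda_i a_i = (-2, -2)
  -> stationarity FAILS
Primal feasibility (all g_i <= 0): OK
Dual feasibility (all lambda_i >= 0): OK
Complementary slackness (lambda_i * g_i(x) = 0 for all i): OK

Verdict: the first failing condition is stationarity -> stat.

stat


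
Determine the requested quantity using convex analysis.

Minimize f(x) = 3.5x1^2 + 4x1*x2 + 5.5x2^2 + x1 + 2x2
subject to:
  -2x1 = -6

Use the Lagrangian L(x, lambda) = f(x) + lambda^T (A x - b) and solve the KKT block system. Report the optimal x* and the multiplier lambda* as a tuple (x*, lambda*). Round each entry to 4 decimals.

Form the Lagrangian:
  L(x, lambda) = (1/2) x^T Q x + c^T x + lambda^T (A x - b)
Stationarity (grad_x L = 0): Q x + c + A^T lambda = 0.
Primal feasibility: A x = b.

This gives the KKT block system:
  [ Q   A^T ] [ x     ]   [-c ]
  [ A    0  ] [ lambda ] = [ b ]

Solving the linear system:
  x*      = (3, -1.2727)
  lambda* = (8.4545)
  f(x*)   = 25.5909

x* = (3, -1.2727), lambda* = (8.4545)


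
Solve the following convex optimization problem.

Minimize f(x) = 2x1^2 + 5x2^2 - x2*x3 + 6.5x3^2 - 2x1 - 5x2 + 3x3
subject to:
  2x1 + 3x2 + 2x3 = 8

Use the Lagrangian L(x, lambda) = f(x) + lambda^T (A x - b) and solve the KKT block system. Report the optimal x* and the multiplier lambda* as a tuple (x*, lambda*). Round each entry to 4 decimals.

Form the Lagrangian:
  L(x, lambda) = (1/2) x^T Q x + c^T x + lambda^T (A x - b)
Stationarity (grad_x L = 0): Q x + c + A^T lambda = 0.
Primal feasibility: A x = b.

This gives the KKT block system:
  [ Q   A^T ] [ x     ]   [-c ]
  [ A    0  ] [ lambda ] = [ b ]

Solving the linear system:
  x*      = (1.7869, 1.2987, 0.2651)
  lambda* = (-2.5738)
  f(x*)   = 5.6594

x* = (1.7869, 1.2987, 0.2651), lambda* = (-2.5738)


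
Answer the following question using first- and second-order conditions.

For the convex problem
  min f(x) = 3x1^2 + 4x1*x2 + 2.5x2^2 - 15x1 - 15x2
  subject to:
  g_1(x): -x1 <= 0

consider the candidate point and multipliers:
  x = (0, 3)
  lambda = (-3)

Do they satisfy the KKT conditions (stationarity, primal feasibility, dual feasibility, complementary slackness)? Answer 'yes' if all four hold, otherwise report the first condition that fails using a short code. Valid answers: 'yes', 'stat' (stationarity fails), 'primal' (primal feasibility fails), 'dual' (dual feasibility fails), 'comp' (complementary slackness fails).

Gradient of f: grad f(x) = Q x + c = (-3, 0)
Constraint values g_i(x) = a_i^T x - b_i:
  g_1((0, 3)) = 0
Stationarity residual: grad f(x) + sum_i lambda_i a_i = (0, 0)
  -> stationarity OK
Primal feasibility (all g_i <= 0): OK
Dual feasibility (all lambda_i >= 0): FAILS
Complementary slackness (lambda_i * g_i(x) = 0 for all i): OK

Verdict: the first failing condition is dual_feasibility -> dual.

dual


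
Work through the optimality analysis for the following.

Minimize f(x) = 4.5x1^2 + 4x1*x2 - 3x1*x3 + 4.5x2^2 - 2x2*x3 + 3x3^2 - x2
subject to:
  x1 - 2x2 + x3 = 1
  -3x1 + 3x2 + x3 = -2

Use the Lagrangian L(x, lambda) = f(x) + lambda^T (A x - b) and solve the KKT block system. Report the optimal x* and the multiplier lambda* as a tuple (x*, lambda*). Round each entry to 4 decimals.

Form the Lagrangian:
  L(x, lambda) = (1/2) x^T Q x + c^T x + lambda^T (A x - b)
Stationarity (grad_x L = 0): Q x + c + A^T lambda = 0.
Primal feasibility: A x = b.

This gives the KKT block system:
  [ Q   A^T ] [ x     ]   [-c ]
  [ A    0  ] [ lambda ] = [ b ]

Solving the linear system:
  x*      = (0.3708, -0.3034, 0.0225)
  lambda* = (-0.236, 0.6067)
  f(x*)   = 0.8764

x* = (0.3708, -0.3034, 0.0225), lambda* = (-0.236, 0.6067)


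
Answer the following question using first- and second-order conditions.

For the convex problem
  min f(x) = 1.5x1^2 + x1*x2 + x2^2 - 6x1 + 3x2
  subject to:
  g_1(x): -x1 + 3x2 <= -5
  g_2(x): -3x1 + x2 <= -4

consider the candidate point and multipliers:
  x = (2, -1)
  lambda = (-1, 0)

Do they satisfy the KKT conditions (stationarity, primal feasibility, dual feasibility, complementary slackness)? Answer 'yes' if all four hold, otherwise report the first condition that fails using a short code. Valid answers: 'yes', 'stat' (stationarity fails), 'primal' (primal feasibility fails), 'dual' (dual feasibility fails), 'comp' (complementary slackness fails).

Gradient of f: grad f(x) = Q x + c = (-1, 3)
Constraint values g_i(x) = a_i^T x - b_i:
  g_1((2, -1)) = 0
  g_2((2, -1)) = -3
Stationarity residual: grad f(x) + sum_i lambda_i a_i = (0, 0)
  -> stationarity OK
Primal feasibility (all g_i <= 0): OK
Dual feasibility (all lambda_i >= 0): FAILS
Complementary slackness (lambda_i * g_i(x) = 0 for all i): OK

Verdict: the first failing condition is dual_feasibility -> dual.

dual


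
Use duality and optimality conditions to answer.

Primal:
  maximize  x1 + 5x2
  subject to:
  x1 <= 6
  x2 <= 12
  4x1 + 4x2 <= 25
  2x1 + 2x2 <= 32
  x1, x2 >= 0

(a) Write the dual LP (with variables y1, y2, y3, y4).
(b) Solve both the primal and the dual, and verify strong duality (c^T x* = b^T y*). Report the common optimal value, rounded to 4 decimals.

The standard primal-dual pair for 'max c^T x s.t. A x <= b, x >= 0' is:
  Dual:  min b^T y  s.t.  A^T y >= c,  y >= 0.

So the dual LP is:
  minimize  6y1 + 12y2 + 25y3 + 32y4
  subject to:
    y1 + 4y3 + 2y4 >= 1
    y2 + 4y3 + 2y4 >= 5
    y1, y2, y3, y4 >= 0

Solving the primal: x* = (0, 6.25).
  primal value c^T x* = 31.25.
Solving the dual: y* = (0, 0, 1.25, 0).
  dual value b^T y* = 31.25.
Strong duality: c^T x* = b^T y*. Confirmed.

31.25


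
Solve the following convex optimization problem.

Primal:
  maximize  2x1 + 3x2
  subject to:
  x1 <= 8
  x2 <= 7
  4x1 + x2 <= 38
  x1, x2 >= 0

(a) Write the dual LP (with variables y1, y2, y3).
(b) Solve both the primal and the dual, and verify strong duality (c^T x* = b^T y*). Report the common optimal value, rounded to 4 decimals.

The standard primal-dual pair for 'max c^T x s.t. A x <= b, x >= 0' is:
  Dual:  min b^T y  s.t.  A^T y >= c,  y >= 0.

So the dual LP is:
  minimize  8y1 + 7y2 + 38y3
  subject to:
    y1 + 4y3 >= 2
    y2 + y3 >= 3
    y1, y2, y3 >= 0

Solving the primal: x* = (7.75, 7).
  primal value c^T x* = 36.5.
Solving the dual: y* = (0, 2.5, 0.5).
  dual value b^T y* = 36.5.
Strong duality: c^T x* = b^T y*. Confirmed.

36.5


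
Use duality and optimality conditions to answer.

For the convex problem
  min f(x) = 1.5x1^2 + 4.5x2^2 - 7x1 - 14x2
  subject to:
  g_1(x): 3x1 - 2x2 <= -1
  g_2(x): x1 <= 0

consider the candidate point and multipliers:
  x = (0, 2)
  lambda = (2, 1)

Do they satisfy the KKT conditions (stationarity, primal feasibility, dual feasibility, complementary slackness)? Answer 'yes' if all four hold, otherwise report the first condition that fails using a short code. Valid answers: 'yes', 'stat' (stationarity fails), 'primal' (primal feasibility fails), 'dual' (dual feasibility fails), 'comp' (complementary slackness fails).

Gradient of f: grad f(x) = Q x + c = (-7, 4)
Constraint values g_i(x) = a_i^T x - b_i:
  g_1((0, 2)) = -3
  g_2((0, 2)) = 0
Stationarity residual: grad f(x) + sum_i lambda_i a_i = (0, 0)
  -> stationarity OK
Primal feasibility (all g_i <= 0): OK
Dual feasibility (all lambda_i >= 0): OK
Complementary slackness (lambda_i * g_i(x) = 0 for all i): FAILS

Verdict: the first failing condition is complementary_slackness -> comp.

comp


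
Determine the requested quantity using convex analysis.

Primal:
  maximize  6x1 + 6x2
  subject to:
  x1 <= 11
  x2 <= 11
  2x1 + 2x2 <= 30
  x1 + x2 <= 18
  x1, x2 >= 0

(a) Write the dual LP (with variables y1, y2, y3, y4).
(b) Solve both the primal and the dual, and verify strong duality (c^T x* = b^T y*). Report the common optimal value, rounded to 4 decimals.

The standard primal-dual pair for 'max c^T x s.t. A x <= b, x >= 0' is:
  Dual:  min b^T y  s.t.  A^T y >= c,  y >= 0.

So the dual LP is:
  minimize  11y1 + 11y2 + 30y3 + 18y4
  subject to:
    y1 + 2y3 + y4 >= 6
    y2 + 2y3 + y4 >= 6
    y1, y2, y3, y4 >= 0

Solving the primal: x* = (4, 11).
  primal value c^T x* = 90.
Solving the dual: y* = (0, 0, 3, 0).
  dual value b^T y* = 90.
Strong duality: c^T x* = b^T y*. Confirmed.

90


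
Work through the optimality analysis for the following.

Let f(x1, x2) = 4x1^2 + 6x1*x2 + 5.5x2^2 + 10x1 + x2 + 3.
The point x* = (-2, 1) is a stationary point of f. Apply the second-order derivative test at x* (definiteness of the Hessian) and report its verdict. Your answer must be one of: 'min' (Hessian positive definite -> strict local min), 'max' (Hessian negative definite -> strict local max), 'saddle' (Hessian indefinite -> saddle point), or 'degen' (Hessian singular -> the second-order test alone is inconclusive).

Compute the Hessian H = grad^2 f:
  H = [[8, 6], [6, 11]]
Verify stationarity: grad f(x*) = H x* + g = (0, 0).
Eigenvalues of H: 3.3153, 15.6847.
Both eigenvalues > 0, so H is positive definite -> x* is a strict local min.

min


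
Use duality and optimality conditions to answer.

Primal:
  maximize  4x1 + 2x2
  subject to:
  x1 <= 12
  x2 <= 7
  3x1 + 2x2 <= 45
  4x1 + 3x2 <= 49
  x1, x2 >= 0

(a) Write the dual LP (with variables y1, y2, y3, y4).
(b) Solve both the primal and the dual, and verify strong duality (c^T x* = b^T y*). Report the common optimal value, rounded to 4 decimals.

The standard primal-dual pair for 'max c^T x s.t. A x <= b, x >= 0' is:
  Dual:  min b^T y  s.t.  A^T y >= c,  y >= 0.

So the dual LP is:
  minimize  12y1 + 7y2 + 45y3 + 49y4
  subject to:
    y1 + 3y3 + 4y4 >= 4
    y2 + 2y3 + 3y4 >= 2
    y1, y2, y3, y4 >= 0

Solving the primal: x* = (12, 0.3333).
  primal value c^T x* = 48.6667.
Solving the dual: y* = (1.3333, 0, 0, 0.6667).
  dual value b^T y* = 48.6667.
Strong duality: c^T x* = b^T y*. Confirmed.

48.6667


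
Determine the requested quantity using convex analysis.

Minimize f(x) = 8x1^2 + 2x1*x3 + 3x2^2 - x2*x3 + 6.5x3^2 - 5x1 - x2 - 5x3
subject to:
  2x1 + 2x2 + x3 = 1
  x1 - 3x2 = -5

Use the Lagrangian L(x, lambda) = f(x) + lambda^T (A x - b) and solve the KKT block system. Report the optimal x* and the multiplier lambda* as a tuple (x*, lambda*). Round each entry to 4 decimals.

Form the Lagrangian:
  L(x, lambda) = (1/2) x^T Q x + c^T x + lambda^T (A x - b)
Stationarity (grad_x L = 0): Q x + c + A^T lambda = 0.
Primal feasibility: A x = b.

This gives the KKT block system:
  [ Q   A^T ] [ x     ]   [-c ]
  [ A    0  ] [ lambda ] = [ b ]

Solving the linear system:
  x*      = (-0.9257, 1.3581, 0.1353)
  lambda* = (6.4512, 6.6386)
  f(x*)   = 14.668

x* = (-0.9257, 1.3581, 0.1353), lambda* = (6.4512, 6.6386)


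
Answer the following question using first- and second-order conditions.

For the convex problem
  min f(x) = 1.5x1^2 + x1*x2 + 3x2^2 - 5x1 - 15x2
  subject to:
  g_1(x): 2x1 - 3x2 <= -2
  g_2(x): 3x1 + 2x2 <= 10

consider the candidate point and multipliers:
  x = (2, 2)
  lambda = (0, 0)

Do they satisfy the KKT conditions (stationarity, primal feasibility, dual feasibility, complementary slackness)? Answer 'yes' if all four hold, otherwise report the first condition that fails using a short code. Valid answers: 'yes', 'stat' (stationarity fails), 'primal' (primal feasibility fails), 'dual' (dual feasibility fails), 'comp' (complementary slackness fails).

Gradient of f: grad f(x) = Q x + c = (3, -1)
Constraint values g_i(x) = a_i^T x - b_i:
  g_1((2, 2)) = 0
  g_2((2, 2)) = 0
Stationarity residual: grad f(x) + sum_i lambda_i a_i = (3, -1)
  -> stationarity FAILS
Primal feasibility (all g_i <= 0): OK
Dual feasibility (all lambda_i >= 0): OK
Complementary slackness (lambda_i * g_i(x) = 0 for all i): OK

Verdict: the first failing condition is stationarity -> stat.

stat


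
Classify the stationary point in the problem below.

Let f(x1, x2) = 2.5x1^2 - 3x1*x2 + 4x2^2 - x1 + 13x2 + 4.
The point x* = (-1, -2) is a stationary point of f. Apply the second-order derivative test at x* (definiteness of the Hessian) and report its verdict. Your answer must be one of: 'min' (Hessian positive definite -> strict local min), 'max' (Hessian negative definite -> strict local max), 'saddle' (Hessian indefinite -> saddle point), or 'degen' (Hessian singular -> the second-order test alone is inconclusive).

Compute the Hessian H = grad^2 f:
  H = [[5, -3], [-3, 8]]
Verify stationarity: grad f(x*) = H x* + g = (0, 0).
Eigenvalues of H: 3.1459, 9.8541.
Both eigenvalues > 0, so H is positive definite -> x* is a strict local min.

min


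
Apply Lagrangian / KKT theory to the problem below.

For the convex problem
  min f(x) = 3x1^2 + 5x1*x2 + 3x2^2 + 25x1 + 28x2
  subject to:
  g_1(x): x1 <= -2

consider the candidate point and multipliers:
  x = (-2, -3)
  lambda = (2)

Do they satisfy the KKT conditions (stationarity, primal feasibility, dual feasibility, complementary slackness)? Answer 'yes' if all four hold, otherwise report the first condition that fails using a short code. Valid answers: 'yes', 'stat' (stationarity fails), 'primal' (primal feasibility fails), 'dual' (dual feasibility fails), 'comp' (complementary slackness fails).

Gradient of f: grad f(x) = Q x + c = (-2, 0)
Constraint values g_i(x) = a_i^T x - b_i:
  g_1((-2, -3)) = 0
Stationarity residual: grad f(x) + sum_i lambda_i a_i = (0, 0)
  -> stationarity OK
Primal feasibility (all g_i <= 0): OK
Dual feasibility (all lambda_i >= 0): OK
Complementary slackness (lambda_i * g_i(x) = 0 for all i): OK

Verdict: yes, KKT holds.

yes


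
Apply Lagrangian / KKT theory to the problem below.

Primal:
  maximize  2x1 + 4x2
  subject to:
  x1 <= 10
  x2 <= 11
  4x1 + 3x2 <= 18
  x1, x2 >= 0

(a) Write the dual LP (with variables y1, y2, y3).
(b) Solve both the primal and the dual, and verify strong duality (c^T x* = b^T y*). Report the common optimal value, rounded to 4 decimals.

The standard primal-dual pair for 'max c^T x s.t. A x <= b, x >= 0' is:
  Dual:  min b^T y  s.t.  A^T y >= c,  y >= 0.

So the dual LP is:
  minimize  10y1 + 11y2 + 18y3
  subject to:
    y1 + 4y3 >= 2
    y2 + 3y3 >= 4
    y1, y2, y3 >= 0

Solving the primal: x* = (0, 6).
  primal value c^T x* = 24.
Solving the dual: y* = (0, 0, 1.3333).
  dual value b^T y* = 24.
Strong duality: c^T x* = b^T y*. Confirmed.

24


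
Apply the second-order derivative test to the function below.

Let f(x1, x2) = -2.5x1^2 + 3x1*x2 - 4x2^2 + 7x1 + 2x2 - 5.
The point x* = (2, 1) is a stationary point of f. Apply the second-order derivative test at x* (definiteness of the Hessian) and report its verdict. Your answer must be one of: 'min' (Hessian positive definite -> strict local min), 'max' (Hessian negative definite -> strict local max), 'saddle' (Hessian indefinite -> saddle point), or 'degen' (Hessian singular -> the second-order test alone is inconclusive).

Compute the Hessian H = grad^2 f:
  H = [[-5, 3], [3, -8]]
Verify stationarity: grad f(x*) = H x* + g = (0, 0).
Eigenvalues of H: -9.8541, -3.1459.
Both eigenvalues < 0, so H is negative definite -> x* is a strict local max.

max


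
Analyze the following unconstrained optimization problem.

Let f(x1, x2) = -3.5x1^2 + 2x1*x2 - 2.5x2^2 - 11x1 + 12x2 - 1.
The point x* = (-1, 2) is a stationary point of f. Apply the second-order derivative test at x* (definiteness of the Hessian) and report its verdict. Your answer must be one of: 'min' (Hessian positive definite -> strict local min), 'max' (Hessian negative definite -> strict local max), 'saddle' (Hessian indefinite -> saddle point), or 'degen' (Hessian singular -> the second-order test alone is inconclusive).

Compute the Hessian H = grad^2 f:
  H = [[-7, 2], [2, -5]]
Verify stationarity: grad f(x*) = H x* + g = (0, 0).
Eigenvalues of H: -8.2361, -3.7639.
Both eigenvalues < 0, so H is negative definite -> x* is a strict local max.

max


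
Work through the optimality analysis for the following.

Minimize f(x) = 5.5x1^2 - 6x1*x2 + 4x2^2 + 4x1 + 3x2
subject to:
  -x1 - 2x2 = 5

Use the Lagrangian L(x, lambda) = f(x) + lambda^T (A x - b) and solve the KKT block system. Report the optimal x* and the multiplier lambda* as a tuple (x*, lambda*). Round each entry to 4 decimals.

Form the Lagrangian:
  L(x, lambda) = (1/2) x^T Q x + c^T x + lambda^T (A x - b)
Stationarity (grad_x L = 0): Q x + c + A^T lambda = 0.
Primal feasibility: A x = b.

This gives the KKT block system:
  [ Q   A^T ] [ x     ]   [-c ]
  [ A    0  ] [ lambda ] = [ b ]

Solving the linear system:
  x*      = (-1.4474, -1.7763)
  lambda* = (-1.2632)
  f(x*)   = -2.4013

x* = (-1.4474, -1.7763), lambda* = (-1.2632)


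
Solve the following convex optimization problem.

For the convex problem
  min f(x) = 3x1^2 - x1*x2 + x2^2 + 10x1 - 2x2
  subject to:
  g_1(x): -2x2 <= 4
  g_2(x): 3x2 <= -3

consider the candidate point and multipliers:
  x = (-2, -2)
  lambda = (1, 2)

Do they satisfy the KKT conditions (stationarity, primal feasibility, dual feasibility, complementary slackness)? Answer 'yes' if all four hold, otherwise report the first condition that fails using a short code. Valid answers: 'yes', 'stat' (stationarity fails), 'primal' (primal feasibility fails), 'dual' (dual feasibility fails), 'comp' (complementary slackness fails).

Gradient of f: grad f(x) = Q x + c = (0, -4)
Constraint values g_i(x) = a_i^T x - b_i:
  g_1((-2, -2)) = 0
  g_2((-2, -2)) = -3
Stationarity residual: grad f(x) + sum_i lambda_i a_i = (0, 0)
  -> stationarity OK
Primal feasibility (all g_i <= 0): OK
Dual feasibility (all lambda_i >= 0): OK
Complementary slackness (lambda_i * g_i(x) = 0 for all i): FAILS

Verdict: the first failing condition is complementary_slackness -> comp.

comp


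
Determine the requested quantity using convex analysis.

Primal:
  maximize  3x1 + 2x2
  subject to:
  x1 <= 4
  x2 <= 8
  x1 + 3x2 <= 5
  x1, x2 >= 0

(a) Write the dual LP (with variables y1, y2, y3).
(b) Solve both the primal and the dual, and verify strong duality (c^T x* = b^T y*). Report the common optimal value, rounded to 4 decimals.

The standard primal-dual pair for 'max c^T x s.t. A x <= b, x >= 0' is:
  Dual:  min b^T y  s.t.  A^T y >= c,  y >= 0.

So the dual LP is:
  minimize  4y1 + 8y2 + 5y3
  subject to:
    y1 + y3 >= 3
    y2 + 3y3 >= 2
    y1, y2, y3 >= 0

Solving the primal: x* = (4, 0.3333).
  primal value c^T x* = 12.6667.
Solving the dual: y* = (2.3333, 0, 0.6667).
  dual value b^T y* = 12.6667.
Strong duality: c^T x* = b^T y*. Confirmed.

12.6667


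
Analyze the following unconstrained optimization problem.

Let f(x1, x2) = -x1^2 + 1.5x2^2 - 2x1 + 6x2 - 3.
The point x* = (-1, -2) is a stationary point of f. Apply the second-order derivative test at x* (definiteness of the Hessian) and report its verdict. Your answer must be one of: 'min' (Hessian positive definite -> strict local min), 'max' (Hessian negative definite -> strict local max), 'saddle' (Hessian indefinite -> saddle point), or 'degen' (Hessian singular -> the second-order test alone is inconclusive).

Compute the Hessian H = grad^2 f:
  H = [[-2, 0], [0, 3]]
Verify stationarity: grad f(x*) = H x* + g = (0, 0).
Eigenvalues of H: -2, 3.
Eigenvalues have mixed signs, so H is indefinite -> x* is a saddle point.

saddle


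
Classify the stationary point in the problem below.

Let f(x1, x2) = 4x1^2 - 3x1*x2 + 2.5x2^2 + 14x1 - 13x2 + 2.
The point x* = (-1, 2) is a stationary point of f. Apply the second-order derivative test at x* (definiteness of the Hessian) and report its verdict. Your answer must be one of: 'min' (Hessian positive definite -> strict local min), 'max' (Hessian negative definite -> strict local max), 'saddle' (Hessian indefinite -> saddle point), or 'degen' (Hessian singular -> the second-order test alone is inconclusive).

Compute the Hessian H = grad^2 f:
  H = [[8, -3], [-3, 5]]
Verify stationarity: grad f(x*) = H x* + g = (0, 0).
Eigenvalues of H: 3.1459, 9.8541.
Both eigenvalues > 0, so H is positive definite -> x* is a strict local min.

min


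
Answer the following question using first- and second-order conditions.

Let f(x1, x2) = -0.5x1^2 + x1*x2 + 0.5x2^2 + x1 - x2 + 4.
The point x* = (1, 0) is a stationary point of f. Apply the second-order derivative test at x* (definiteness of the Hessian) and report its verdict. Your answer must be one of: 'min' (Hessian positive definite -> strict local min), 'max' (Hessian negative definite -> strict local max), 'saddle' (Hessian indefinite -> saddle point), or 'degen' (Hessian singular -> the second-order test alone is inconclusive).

Compute the Hessian H = grad^2 f:
  H = [[-1, 1], [1, 1]]
Verify stationarity: grad f(x*) = H x* + g = (0, 0).
Eigenvalues of H: -1.4142, 1.4142.
Eigenvalues have mixed signs, so H is indefinite -> x* is a saddle point.

saddle


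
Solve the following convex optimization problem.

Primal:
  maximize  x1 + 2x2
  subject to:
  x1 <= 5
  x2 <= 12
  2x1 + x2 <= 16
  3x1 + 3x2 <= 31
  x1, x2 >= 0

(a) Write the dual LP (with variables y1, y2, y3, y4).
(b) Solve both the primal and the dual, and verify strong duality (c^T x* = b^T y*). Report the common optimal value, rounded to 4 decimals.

The standard primal-dual pair for 'max c^T x s.t. A x <= b, x >= 0' is:
  Dual:  min b^T y  s.t.  A^T y >= c,  y >= 0.

So the dual LP is:
  minimize  5y1 + 12y2 + 16y3 + 31y4
  subject to:
    y1 + 2y3 + 3y4 >= 1
    y2 + y3 + 3y4 >= 2
    y1, y2, y3, y4 >= 0

Solving the primal: x* = (0, 10.3333).
  primal value c^T x* = 20.6667.
Solving the dual: y* = (0, 0, 0, 0.6667).
  dual value b^T y* = 20.6667.
Strong duality: c^T x* = b^T y*. Confirmed.

20.6667


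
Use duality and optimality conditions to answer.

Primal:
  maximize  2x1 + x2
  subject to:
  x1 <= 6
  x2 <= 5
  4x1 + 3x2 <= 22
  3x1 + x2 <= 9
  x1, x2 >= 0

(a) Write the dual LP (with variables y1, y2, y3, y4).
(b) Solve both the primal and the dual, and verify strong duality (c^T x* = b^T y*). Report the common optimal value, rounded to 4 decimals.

The standard primal-dual pair for 'max c^T x s.t. A x <= b, x >= 0' is:
  Dual:  min b^T y  s.t.  A^T y >= c,  y >= 0.

So the dual LP is:
  minimize  6y1 + 5y2 + 22y3 + 9y4
  subject to:
    y1 + 4y3 + 3y4 >= 2
    y2 + 3y3 + y4 >= 1
    y1, y2, y3, y4 >= 0

Solving the primal: x* = (1.3333, 5).
  primal value c^T x* = 7.6667.
Solving the dual: y* = (0, 0.3333, 0, 0.6667).
  dual value b^T y* = 7.6667.
Strong duality: c^T x* = b^T y*. Confirmed.

7.6667


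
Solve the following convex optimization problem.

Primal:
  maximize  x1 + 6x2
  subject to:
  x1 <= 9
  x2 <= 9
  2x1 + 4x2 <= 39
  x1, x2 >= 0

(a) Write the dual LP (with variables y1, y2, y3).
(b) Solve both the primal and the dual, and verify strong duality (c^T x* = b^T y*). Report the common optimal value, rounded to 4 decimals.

The standard primal-dual pair for 'max c^T x s.t. A x <= b, x >= 0' is:
  Dual:  min b^T y  s.t.  A^T y >= c,  y >= 0.

So the dual LP is:
  minimize  9y1 + 9y2 + 39y3
  subject to:
    y1 + 2y3 >= 1
    y2 + 4y3 >= 6
    y1, y2, y3 >= 0

Solving the primal: x* = (1.5, 9).
  primal value c^T x* = 55.5.
Solving the dual: y* = (0, 4, 0.5).
  dual value b^T y* = 55.5.
Strong duality: c^T x* = b^T y*. Confirmed.

55.5


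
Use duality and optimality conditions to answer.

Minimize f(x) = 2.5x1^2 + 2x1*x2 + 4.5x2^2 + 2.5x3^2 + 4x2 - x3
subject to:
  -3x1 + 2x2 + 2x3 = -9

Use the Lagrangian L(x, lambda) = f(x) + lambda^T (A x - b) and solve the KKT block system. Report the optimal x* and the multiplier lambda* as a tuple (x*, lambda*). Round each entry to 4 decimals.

Form the Lagrangian:
  L(x, lambda) = (1/2) x^T Q x + c^T x + lambda^T (A x - b)
Stationarity (grad_x L = 0): Q x + c + A^T lambda = 0.
Primal feasibility: A x = b.

This gives the KKT block system:
  [ Q   A^T ] [ x     ]   [-c ]
  [ A    0  ] [ lambda ] = [ b ]

Solving the linear system:
  x*      = (1.7351, -1.2826, -0.6147)
  lambda* = (2.0368)
  f(x*)   = 6.9075

x* = (1.7351, -1.2826, -0.6147), lambda* = (2.0368)


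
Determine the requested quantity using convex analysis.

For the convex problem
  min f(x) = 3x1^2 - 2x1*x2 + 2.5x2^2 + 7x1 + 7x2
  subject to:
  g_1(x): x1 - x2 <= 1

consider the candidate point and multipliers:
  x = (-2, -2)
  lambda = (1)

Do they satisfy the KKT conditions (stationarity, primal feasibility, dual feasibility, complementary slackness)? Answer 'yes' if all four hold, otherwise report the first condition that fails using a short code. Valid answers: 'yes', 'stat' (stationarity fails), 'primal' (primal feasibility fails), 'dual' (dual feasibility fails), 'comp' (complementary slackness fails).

Gradient of f: grad f(x) = Q x + c = (-1, 1)
Constraint values g_i(x) = a_i^T x - b_i:
  g_1((-2, -2)) = -1
Stationarity residual: grad f(x) + sum_i lambda_i a_i = (0, 0)
  -> stationarity OK
Primal feasibility (all g_i <= 0): OK
Dual feasibility (all lambda_i >= 0): OK
Complementary slackness (lambda_i * g_i(x) = 0 for all i): FAILS

Verdict: the first failing condition is complementary_slackness -> comp.

comp


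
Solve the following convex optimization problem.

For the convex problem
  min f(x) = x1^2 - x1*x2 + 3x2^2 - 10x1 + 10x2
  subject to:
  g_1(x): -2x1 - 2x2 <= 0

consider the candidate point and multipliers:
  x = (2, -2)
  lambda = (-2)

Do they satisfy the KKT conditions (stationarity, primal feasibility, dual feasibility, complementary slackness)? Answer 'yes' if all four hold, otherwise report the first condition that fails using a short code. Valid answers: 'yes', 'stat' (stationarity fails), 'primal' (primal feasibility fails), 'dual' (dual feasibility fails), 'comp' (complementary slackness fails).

Gradient of f: grad f(x) = Q x + c = (-4, -4)
Constraint values g_i(x) = a_i^T x - b_i:
  g_1((2, -2)) = 0
Stationarity residual: grad f(x) + sum_i lambda_i a_i = (0, 0)
  -> stationarity OK
Primal feasibility (all g_i <= 0): OK
Dual feasibility (all lambda_i >= 0): FAILS
Complementary slackness (lambda_i * g_i(x) = 0 for all i): OK

Verdict: the first failing condition is dual_feasibility -> dual.

dual


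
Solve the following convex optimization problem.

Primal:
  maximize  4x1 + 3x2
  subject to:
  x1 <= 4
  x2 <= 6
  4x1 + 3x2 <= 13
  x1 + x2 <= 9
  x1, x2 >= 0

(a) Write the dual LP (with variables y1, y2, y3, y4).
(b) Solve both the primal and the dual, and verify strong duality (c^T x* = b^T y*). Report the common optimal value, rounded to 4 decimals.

The standard primal-dual pair for 'max c^T x s.t. A x <= b, x >= 0' is:
  Dual:  min b^T y  s.t.  A^T y >= c,  y >= 0.

So the dual LP is:
  minimize  4y1 + 6y2 + 13y3 + 9y4
  subject to:
    y1 + 4y3 + y4 >= 4
    y2 + 3y3 + y4 >= 3
    y1, y2, y3, y4 >= 0

Solving the primal: x* = (3.25, 0).
  primal value c^T x* = 13.
Solving the dual: y* = (0, 0, 1, 0).
  dual value b^T y* = 13.
Strong duality: c^T x* = b^T y*. Confirmed.

13


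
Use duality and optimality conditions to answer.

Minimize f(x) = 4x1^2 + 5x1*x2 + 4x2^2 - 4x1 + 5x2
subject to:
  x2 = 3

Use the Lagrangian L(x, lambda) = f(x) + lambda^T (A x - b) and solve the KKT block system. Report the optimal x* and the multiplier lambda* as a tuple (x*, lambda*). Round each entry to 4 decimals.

Form the Lagrangian:
  L(x, lambda) = (1/2) x^T Q x + c^T x + lambda^T (A x - b)
Stationarity (grad_x L = 0): Q x + c + A^T lambda = 0.
Primal feasibility: A x = b.

This gives the KKT block system:
  [ Q   A^T ] [ x     ]   [-c ]
  [ A    0  ] [ lambda ] = [ b ]

Solving the linear system:
  x*      = (-1.375, 3)
  lambda* = (-22.125)
  f(x*)   = 43.4375

x* = (-1.375, 3), lambda* = (-22.125)


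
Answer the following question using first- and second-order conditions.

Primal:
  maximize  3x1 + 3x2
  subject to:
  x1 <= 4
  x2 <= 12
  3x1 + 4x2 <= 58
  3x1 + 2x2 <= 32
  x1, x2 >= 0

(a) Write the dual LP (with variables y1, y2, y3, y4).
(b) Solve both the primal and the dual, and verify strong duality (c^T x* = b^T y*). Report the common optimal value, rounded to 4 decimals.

The standard primal-dual pair for 'max c^T x s.t. A x <= b, x >= 0' is:
  Dual:  min b^T y  s.t.  A^T y >= c,  y >= 0.

So the dual LP is:
  minimize  4y1 + 12y2 + 58y3 + 32y4
  subject to:
    y1 + 3y3 + 3y4 >= 3
    y2 + 4y3 + 2y4 >= 3
    y1, y2, y3, y4 >= 0

Solving the primal: x* = (2.6667, 12).
  primal value c^T x* = 44.
Solving the dual: y* = (0, 1, 0, 1).
  dual value b^T y* = 44.
Strong duality: c^T x* = b^T y*. Confirmed.

44


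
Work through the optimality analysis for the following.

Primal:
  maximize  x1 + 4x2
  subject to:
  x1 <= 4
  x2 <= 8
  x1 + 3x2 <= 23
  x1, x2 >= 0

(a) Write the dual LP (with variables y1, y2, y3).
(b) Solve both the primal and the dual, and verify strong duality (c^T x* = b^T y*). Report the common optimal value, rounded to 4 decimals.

The standard primal-dual pair for 'max c^T x s.t. A x <= b, x >= 0' is:
  Dual:  min b^T y  s.t.  A^T y >= c,  y >= 0.

So the dual LP is:
  minimize  4y1 + 8y2 + 23y3
  subject to:
    y1 + y3 >= 1
    y2 + 3y3 >= 4
    y1, y2, y3 >= 0

Solving the primal: x* = (0, 7.6667).
  primal value c^T x* = 30.6667.
Solving the dual: y* = (0, 0, 1.3333).
  dual value b^T y* = 30.6667.
Strong duality: c^T x* = b^T y*. Confirmed.

30.6667


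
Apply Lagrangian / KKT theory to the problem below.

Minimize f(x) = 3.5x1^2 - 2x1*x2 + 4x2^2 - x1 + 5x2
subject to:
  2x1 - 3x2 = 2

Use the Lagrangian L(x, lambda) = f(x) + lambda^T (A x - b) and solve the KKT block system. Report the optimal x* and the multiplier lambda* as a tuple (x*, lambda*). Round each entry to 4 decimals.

Form the Lagrangian:
  L(x, lambda) = (1/2) x^T Q x + c^T x + lambda^T (A x - b)
Stationarity (grad_x L = 0): Q x + c + A^T lambda = 0.
Primal feasibility: A x = b.

This gives the KKT block system:
  [ Q   A^T ] [ x     ]   [-c ]
  [ A    0  ] [ lambda ] = [ b ]

Solving the linear system:
  x*      = (-0.0141, -0.6761)
  lambda* = (-0.1268)
  f(x*)   = -1.5563

x* = (-0.0141, -0.6761), lambda* = (-0.1268)


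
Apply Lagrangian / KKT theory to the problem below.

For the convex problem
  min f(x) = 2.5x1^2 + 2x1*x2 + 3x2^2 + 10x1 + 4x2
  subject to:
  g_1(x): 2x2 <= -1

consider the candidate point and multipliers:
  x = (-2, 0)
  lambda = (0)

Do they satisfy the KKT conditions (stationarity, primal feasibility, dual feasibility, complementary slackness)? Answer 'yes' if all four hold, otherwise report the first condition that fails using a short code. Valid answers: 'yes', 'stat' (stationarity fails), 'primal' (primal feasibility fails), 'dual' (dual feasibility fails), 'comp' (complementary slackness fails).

Gradient of f: grad f(x) = Q x + c = (0, 0)
Constraint values g_i(x) = a_i^T x - b_i:
  g_1((-2, 0)) = 1
Stationarity residual: grad f(x) + sum_i lambda_i a_i = (0, 0)
  -> stationarity OK
Primal feasibility (all g_i <= 0): FAILS
Dual feasibility (all lambda_i >= 0): OK
Complementary slackness (lambda_i * g_i(x) = 0 for all i): OK

Verdict: the first failing condition is primal_feasibility -> primal.

primal


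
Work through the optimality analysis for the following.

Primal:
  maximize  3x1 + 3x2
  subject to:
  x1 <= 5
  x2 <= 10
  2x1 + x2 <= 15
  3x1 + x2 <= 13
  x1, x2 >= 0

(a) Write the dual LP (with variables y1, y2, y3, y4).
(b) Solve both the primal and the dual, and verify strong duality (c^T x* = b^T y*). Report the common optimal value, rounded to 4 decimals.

The standard primal-dual pair for 'max c^T x s.t. A x <= b, x >= 0' is:
  Dual:  min b^T y  s.t.  A^T y >= c,  y >= 0.

So the dual LP is:
  minimize  5y1 + 10y2 + 15y3 + 13y4
  subject to:
    y1 + 2y3 + 3y4 >= 3
    y2 + y3 + y4 >= 3
    y1, y2, y3, y4 >= 0

Solving the primal: x* = (1, 10).
  primal value c^T x* = 33.
Solving the dual: y* = (0, 2, 0, 1).
  dual value b^T y* = 33.
Strong duality: c^T x* = b^T y*. Confirmed.

33


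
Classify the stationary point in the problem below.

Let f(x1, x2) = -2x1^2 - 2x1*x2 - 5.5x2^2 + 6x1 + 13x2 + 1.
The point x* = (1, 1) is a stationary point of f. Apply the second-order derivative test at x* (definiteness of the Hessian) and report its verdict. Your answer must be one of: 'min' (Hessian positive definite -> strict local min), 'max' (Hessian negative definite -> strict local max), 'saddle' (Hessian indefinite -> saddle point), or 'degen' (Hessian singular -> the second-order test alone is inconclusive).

Compute the Hessian H = grad^2 f:
  H = [[-4, -2], [-2, -11]]
Verify stationarity: grad f(x*) = H x* + g = (0, 0).
Eigenvalues of H: -11.5311, -3.4689.
Both eigenvalues < 0, so H is negative definite -> x* is a strict local max.

max
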